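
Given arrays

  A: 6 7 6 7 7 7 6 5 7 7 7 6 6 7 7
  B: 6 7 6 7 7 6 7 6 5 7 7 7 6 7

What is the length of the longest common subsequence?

13

Pick 6 [1,1]; then 7 [2,2]; then 6 [3,3]; then 7 [4,4]; then 7 [5,5]; then 7 [6,7]; then 6 [7,8]; then 5 [8,9]; then 7 [9,10]; then 7 [10,11]; then 7 [11,12]; then 6 [13,13]; then 7 [15,14]; all 13 values appear in both, in order. Since dp[15][14] = 13, nothing longer is possible.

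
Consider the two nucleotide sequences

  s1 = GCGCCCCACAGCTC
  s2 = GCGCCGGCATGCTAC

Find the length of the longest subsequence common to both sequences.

Match G [1,1] → C [2,2] → G [3,3] → C [4,4] → C [5,5] → C [7,8] → A [8,9] → G [11,11] → C [12,12] → T [13,13] → C [14,15] — 11 bases in the same relative order in both. dp[14][15] = 11 confirms this is the maximum.

11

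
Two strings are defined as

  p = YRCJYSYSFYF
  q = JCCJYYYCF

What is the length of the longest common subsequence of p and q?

6

Let dp[i][j] be the LCS length of the first i characters of p and the first j characters of q. dp[i][j] = dp[i-1][j-1]+1 when the i-th and j-th characters match, else max(dp[i-1][j], dp[i][j-1]).
    ·  J  C  C  J  Y  Y  Y  C  F
 ·  0  0  0  0  0  0  0  0  0  0
 Y  0  0  0  0  0  1  1  1  1  1
 R  0  0  0  0  0  1  1  1  1  1
 C  0  0  1  1  1  1  1  1  2  2
 J  0  1  1  1  2  2  2  2  2  2
 Y  0  1  1  1  2  3  3  3  3  3
 S  0  1  1  1  2  3  3  3  3  3
 Y  0  1  1  1  2  3  4  4  4  4
 S  0  1  1  1  2  3  4  4  4  4
 F  0  1  1  1  2  3  4  4  4  5
 Y  0  1  1  1  2  3  4  5  5  5
 F  0  1  1  1  2  3  4  5  5  6
dp[11][9] = 6. One LCS (by backtracking along matches): CJYYYF.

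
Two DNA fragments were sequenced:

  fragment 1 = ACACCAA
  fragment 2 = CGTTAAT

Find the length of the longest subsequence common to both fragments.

3

Taking C at fragment 1[2]=fragment 2[1], then A at fragment 1[3]=fragment 2[5], then A at fragment 1[6]=fragment 2[6] gives a common subsequence of length 3. dp[7][7] = 3 confirms this is the maximum.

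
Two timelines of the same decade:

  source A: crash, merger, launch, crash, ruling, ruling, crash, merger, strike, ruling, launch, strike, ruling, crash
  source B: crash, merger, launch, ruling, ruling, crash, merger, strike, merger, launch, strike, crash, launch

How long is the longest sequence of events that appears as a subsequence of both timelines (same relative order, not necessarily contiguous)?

Match crash [1,1] → merger [2,2] → launch [3,3] → ruling [5,4] → ruling [6,5] → crash [7,6] → merger [8,7] → strike [9,8] → launch [11,10] → strike [12,11] → crash [14,12] — 11 events in the same relative order in both. The LCS DP gives dp[14][13] = 11, so this is optimal.

11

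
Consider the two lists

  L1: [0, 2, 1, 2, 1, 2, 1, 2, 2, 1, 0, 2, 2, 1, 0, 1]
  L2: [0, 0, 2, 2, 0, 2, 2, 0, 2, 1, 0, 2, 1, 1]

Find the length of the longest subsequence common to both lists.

Taking 0 [1,2] → 2 [2,3] → 2 [4,4] → 2 [6,6] → 2 [8,7] → 2 [9,9] → 1 [10,10] → 0 [11,11] → 2 [13,12] → 1 [14,13] → 1 [16,14] gives a common subsequence of length 11. Since dp[16][14] = 11, nothing longer is possible.

11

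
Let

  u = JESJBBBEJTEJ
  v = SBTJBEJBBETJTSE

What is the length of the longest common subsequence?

Pick J at u[1]=v[4] → E at u[2]=v[6] → J at u[4]=v[7] → B at u[6]=v[8] → B at u[7]=v[9] → E at u[8]=v[10] → J at u[9]=v[12] → T at u[10]=v[13] → E at u[11]=v[15]; all 9 characters appear in both, in order. Since dp[12][15] = 9, nothing longer is possible.

9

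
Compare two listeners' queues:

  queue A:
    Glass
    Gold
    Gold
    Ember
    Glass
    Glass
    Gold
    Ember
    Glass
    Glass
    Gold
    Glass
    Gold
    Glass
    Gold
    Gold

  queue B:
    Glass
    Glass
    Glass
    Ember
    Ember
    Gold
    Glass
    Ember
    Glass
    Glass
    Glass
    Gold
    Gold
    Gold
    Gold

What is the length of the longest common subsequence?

11

Pick Glass at queue A[1]=queue B[1], then Glass at queue A[5]=queue B[2], then Glass at queue A[6]=queue B[3], then Gold at queue A[7]=queue B[6], then Ember at queue A[8]=queue B[8], then Glass at queue A[9]=queue B[10], then Glass at queue A[10]=queue B[11], then Gold at queue A[11]=queue B[12], then Gold at queue A[13]=queue B[13], then Gold at queue A[15]=queue B[14], then Gold at queue A[16]=queue B[15]; all 11 songs appear in both, in order. The LCS DP gives dp[16][15] = 11, so this is optimal.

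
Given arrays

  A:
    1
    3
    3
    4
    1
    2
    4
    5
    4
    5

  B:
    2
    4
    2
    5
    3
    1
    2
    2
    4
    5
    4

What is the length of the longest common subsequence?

6

Match 3 at A[3]=B[5]; then 1 at A[5]=B[6]; then 2 at A[6]=B[8]; then 4 at A[7]=B[9]; then 5 at A[8]=B[10]; then 4 at A[9]=B[11] — 6 values in the same relative order in both. Since dp[10][11] = 6, nothing longer is possible.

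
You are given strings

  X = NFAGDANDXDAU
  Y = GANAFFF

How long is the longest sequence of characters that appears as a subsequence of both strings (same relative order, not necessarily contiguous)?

Let dp[i][j] be the LCS length of the first i characters of X and the first j characters of Y. dp[i][j] = dp[i-1][j-1]+1 when the i-th and j-th characters match, else max(dp[i-1][j], dp[i][j-1]).
    ·  G  A  N  A  F  F  F
 ·  0  0  0  0  0  0  0  0
 N  0  0  0  1  1  1  1  1
 F  0  0  0  1  1  2  2  2
 A  0  0  1  1  2  2  2  2
 G  0  1  1  1  2  2  2  2
 D  0  1  1  1  2  2  2  2
 A  0  1  2  2  2  2  2  2
 N  0  1  2  3  3  3  3  3
 D  0  1  2  3  3  3  3  3
 X  0  1  2  3  3  3  3  3
 D  0  1  2  3  3  3  3  3
 A  0  1  2  3  4  4  4  4
 U  0  1  2  3  4  4  4  4
dp[12][7] = 4. One LCS (by backtracking along matches): GANA.

4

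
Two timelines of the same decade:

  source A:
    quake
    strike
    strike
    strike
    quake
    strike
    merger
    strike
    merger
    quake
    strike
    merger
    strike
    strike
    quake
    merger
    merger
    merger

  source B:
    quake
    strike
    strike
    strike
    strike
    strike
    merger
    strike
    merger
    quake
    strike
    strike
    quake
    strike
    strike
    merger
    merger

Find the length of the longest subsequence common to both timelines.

14

Taking quake (source A #1, source B #1); then strike (source A #2, source B #3); then strike (source A #3, source B #4); then strike (source A #4, source B #5); then strike (source A #6, source B #6); then merger (source A #7, source B #7); then strike (source A #8, source B #8); then merger (source A #9, source B #9); then quake (source A #10, source B #10); then strike (source A #11, source B #12); then strike (source A #13, source B #14); then strike (source A #14, source B #15); then merger (source A #17, source B #16); then merger (source A #18, source B #17) gives a common subsequence of length 14, and the DP table's final entry dp[18][17] is also 14, so no common subsequence is longer.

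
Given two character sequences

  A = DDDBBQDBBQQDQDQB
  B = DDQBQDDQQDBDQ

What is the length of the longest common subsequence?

Taking D (A #1, B #1), D (A #2, B #2), B (A #5, B #4), Q (A #6, B #5), D (A #7, B #7), Q (A #10, B #8), Q (A #11, B #9), D (A #12, B #10), D (A #14, B #12), Q (A #15, B #13) gives a common subsequence of length 10. dp[16][13] = 10 confirms this is the maximum.

10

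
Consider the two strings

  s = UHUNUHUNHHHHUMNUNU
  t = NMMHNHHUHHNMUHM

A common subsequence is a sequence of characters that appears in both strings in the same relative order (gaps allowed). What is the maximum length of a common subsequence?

9

One common subsequence of length 9: N [4,1], then H [6,4], then N [8,5], then H [9,6], then H [10,7], then H [11,9], then H [12,10], then U [13,13], then M [14,15], and the DP table's final entry dp[18][15] is also 9, so no common subsequence is longer.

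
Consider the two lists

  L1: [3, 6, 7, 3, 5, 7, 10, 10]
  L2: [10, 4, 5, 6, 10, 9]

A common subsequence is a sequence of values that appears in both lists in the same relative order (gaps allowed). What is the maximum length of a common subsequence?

Let dp[i][j] be the LCS length of the first i values of L1 and the first j values of L2. dp[i][j] = dp[i-1][j-1]+1 when the i-th and j-th values match, else max(dp[i-1][j], dp[i][j-1]).
    · 10  4  5  6 10  9
 ·  0  0  0  0  0  0  0
 3  0  0  0  0  0  0  0
 6  0  0  0  0  1  1  1
 7  0  0  0  0  1  1  1
 3  0  0  0  0  1  1  1
 5  0  0  0  1  1  1  1
 7  0  0  0  1  1  1  1
10  0  1  1  1  1  2  2
10  0  1  1  1  1  2  2
dp[8][6] = 2. One LCS (by backtracking along matches): 6, 10.

2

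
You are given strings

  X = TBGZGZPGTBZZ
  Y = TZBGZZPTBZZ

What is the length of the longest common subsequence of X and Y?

10

One common subsequence of length 10: T [1,1] → B [2,3] → G [3,4] → Z [4,5] → Z [6,6] → P [7,7] → T [9,8] → B [10,9] → Z [11,10] → Z [12,11]. The LCS DP gives dp[12][11] = 10, so this is optimal.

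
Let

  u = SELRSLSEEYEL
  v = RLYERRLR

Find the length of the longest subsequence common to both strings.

5

Taking R [4,1], L [6,2], Y [10,3], E [11,4], L [12,7] gives a common subsequence of length 5, and the DP table's final entry dp[12][8] is also 5, so no common subsequence is longer.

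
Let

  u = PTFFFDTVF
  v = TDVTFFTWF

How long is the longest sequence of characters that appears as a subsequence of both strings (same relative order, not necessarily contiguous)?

Taking T [2,4], F [4,5], F [5,6], T [7,7], F [9,9] gives a common subsequence of length 5. dp[9][9] = 5 confirms this is the maximum.

5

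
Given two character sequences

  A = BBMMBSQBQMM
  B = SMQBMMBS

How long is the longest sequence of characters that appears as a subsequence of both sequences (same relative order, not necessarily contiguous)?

One common subsequence of length 5: B at A[2]=B[4], then M at A[3]=B[5], then M at A[4]=B[6], then B at A[5]=B[7], then S at A[6]=B[8]. Since dp[11][8] = 5, nothing longer is possible.

5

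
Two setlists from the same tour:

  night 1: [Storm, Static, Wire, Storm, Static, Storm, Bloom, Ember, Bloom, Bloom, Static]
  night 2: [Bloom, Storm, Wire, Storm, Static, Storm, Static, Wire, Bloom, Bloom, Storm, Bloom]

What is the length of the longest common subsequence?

8

Match Storm at night 1[1]=night 2[2]; then Wire at night 1[3]=night 2[3]; then Storm at night 1[4]=night 2[4]; then Static at night 1[5]=night 2[5]; then Storm at night 1[6]=night 2[6]; then Bloom at night 1[7]=night 2[9]; then Bloom at night 1[9]=night 2[10]; then Bloom at night 1[10]=night 2[12] — 8 songs in the same relative order in both. The LCS DP gives dp[11][12] = 8, so this is optimal.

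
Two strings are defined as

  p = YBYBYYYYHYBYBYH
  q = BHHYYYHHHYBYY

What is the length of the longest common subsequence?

One common subsequence of length 9: B [2,1], then Y [3,4], then Y [5,5], then Y [6,6], then H [9,9], then Y [10,10], then B [11,11], then Y [12,12], then Y [14,13], and the DP table's final entry dp[15][13] is also 9, so no common subsequence is longer.

9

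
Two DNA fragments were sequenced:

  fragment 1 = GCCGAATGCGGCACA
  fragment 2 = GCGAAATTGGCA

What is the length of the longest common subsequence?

10

One common subsequence of length 10: G (fragment 1 #1, fragment 2 #1), C (fragment 1 #3, fragment 2 #2), G (fragment 1 #4, fragment 2 #3), A (fragment 1 #5, fragment 2 #5), A (fragment 1 #6, fragment 2 #6), T (fragment 1 #7, fragment 2 #8), G (fragment 1 #10, fragment 2 #9), G (fragment 1 #11, fragment 2 #10), C (fragment 1 #14, fragment 2 #11), A (fragment 1 #15, fragment 2 #12), and the DP table's final entry dp[15][12] is also 10, so no common subsequence is longer.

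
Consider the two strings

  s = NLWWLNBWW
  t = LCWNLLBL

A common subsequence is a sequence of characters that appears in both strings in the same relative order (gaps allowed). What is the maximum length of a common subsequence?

Taking N at s[1]=t[4]; then L at s[2]=t[5]; then L at s[5]=t[6]; then B at s[7]=t[7] gives a common subsequence of length 4. Since dp[9][8] = 4, nothing longer is possible.

4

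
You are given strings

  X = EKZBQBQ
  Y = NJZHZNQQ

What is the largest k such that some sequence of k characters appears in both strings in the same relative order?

3

Let dp[i][j] be the LCS length of the first i characters of X and the first j characters of Y. dp[i][j] = dp[i-1][j-1]+1 when the i-th and j-th characters match, else max(dp[i-1][j], dp[i][j-1]).
    ·  N  J  Z  H  Z  N  Q  Q
 ·  0  0  0  0  0  0  0  0  0
 E  0  0  0  0  0  0  0  0  0
 K  0  0  0  0  0  0  0  0  0
 Z  0  0  0  1  1  1  1  1  1
 B  0  0  0  1  1  1  1  1  1
 Q  0  0  0  1  1  1  1  2  2
 B  0  0  0  1  1  1  1  2  2
 Q  0  0  0  1  1  1  1  2  3
dp[7][8] = 3. One LCS (by backtracking along matches): ZQQ.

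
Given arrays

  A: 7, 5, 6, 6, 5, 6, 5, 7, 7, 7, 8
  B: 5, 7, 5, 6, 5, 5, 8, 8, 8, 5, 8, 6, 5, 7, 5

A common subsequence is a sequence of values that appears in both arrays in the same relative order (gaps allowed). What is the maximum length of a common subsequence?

7

Taking 7 (A #1, B #2) → 5 (A #2, B #3) → 6 (A #3, B #4) → 5 (A #5, B #10) → 6 (A #6, B #12) → 5 (A #7, B #13) → 7 (A #8, B #14) gives a common subsequence of length 7, and the DP table's final entry dp[11][15] is also 7, so no common subsequence is longer.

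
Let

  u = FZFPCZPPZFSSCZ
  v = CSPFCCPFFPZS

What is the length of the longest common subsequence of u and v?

6

Taking F at u[1]=v[4]; then C at u[5]=v[6]; then P at u[7]=v[7]; then P at u[8]=v[10]; then Z at u[9]=v[11]; then S at u[12]=v[12] gives a common subsequence of length 6. Since dp[14][12] = 6, nothing longer is possible.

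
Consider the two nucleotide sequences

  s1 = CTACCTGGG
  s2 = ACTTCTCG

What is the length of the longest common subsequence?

Let dp[i][j] be the LCS length of the first i bases of s1 and the first j bases of s2. dp[i][j] = dp[i-1][j-1]+1 when the i-th and j-th bases match, else max(dp[i-1][j], dp[i][j-1]).
    ·  A  C  T  T  C  T  C  G
 ·  0  0  0  0  0  0  0  0  0
 C  0  0  1  1  1  1  1  1  1
 T  0  0  1  2  2  2  2  2  2
 A  0  1  1  2  2  2  2  2  2
 C  0  1  2  2  2  3  3  3  3
 C  0  1  2  2  2  3  3  4  4
 T  0  1  2  3  3  3  4  4  4
 G  0  1  2  3  3  3  4  4  5
 G  0  1  2  3  3  3  4  4  5
 G  0  1  2  3  3  3  4  4  5
dp[9][8] = 5. One LCS (by backtracking along matches): CTCCG.

5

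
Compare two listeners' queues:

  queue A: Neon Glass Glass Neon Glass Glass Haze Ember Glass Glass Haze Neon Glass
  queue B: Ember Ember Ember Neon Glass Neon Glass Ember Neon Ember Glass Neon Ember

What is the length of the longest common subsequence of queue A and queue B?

7

Pick Neon at queue A[1]=queue B[4], then Glass at queue A[2]=queue B[5], then Glass at queue A[3]=queue B[7], then Neon at queue A[4]=queue B[9], then Ember at queue A[8]=queue B[10], then Glass at queue A[10]=queue B[11], then Neon at queue A[12]=queue B[12]; all 7 songs appear in both, in order, and the DP table's final entry dp[13][13] is also 7, so no common subsequence is longer.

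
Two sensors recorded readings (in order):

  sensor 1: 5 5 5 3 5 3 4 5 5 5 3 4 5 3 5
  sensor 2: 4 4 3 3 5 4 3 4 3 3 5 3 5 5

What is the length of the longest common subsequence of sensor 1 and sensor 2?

8

Match 3 (sensor 1 #4, sensor 2 #4); then 5 (sensor 1 #5, sensor 2 #5); then 3 (sensor 1 #6, sensor 2 #7); then 4 (sensor 1 #7, sensor 2 #8); then 5 (sensor 1 #10, sensor 2 #11); then 3 (sensor 1 #11, sensor 2 #12); then 5 (sensor 1 #13, sensor 2 #13); then 5 (sensor 1 #15, sensor 2 #14) — 8 values in the same relative order in both. Since dp[15][14] = 8, nothing longer is possible.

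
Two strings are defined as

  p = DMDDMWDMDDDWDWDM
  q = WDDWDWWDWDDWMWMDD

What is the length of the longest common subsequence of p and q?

10

Pick D at p[1]=q[2], then D at p[3]=q[3], then D at p[4]=q[5], then W at p[6]=q[7], then D at p[7]=q[8], then D at p[9]=q[10], then D at p[10]=q[11], then W at p[12]=q[14], then D at p[13]=q[16], then D at p[15]=q[17]; all 10 characters appear in both, in order. Since dp[16][17] = 10, nothing longer is possible.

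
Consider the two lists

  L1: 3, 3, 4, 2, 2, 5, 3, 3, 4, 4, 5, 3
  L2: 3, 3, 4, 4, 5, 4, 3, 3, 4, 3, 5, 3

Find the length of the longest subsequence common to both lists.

Pick 3 at L1[1]=L2[1], then 3 at L1[2]=L2[2], then 4 at L1[3]=L2[4], then 5 at L1[6]=L2[5], then 3 at L1[7]=L2[7], then 3 at L1[8]=L2[8], then 4 at L1[9]=L2[9], then 5 at L1[11]=L2[11], then 3 at L1[12]=L2[12]; all 9 values appear in both, in order. Since dp[12][12] = 9, nothing longer is possible.

9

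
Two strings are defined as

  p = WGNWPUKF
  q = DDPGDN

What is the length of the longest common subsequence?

Pick G at p[2]=q[4], then N at p[3]=q[6]; all 2 characters appear in both, in order. The LCS DP gives dp[8][6] = 2, so this is optimal.

2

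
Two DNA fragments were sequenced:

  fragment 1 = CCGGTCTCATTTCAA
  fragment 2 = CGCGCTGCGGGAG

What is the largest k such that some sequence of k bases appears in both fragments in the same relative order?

Match C (fragment 1 #1, fragment 2 #1), then C (fragment 1 #2, fragment 2 #3), then G (fragment 1 #4, fragment 2 #4), then C (fragment 1 #6, fragment 2 #5), then T (fragment 1 #7, fragment 2 #6), then C (fragment 1 #8, fragment 2 #8), then A (fragment 1 #9, fragment 2 #12) — 7 bases in the same relative order in both. dp[15][13] = 7 confirms this is the maximum.

7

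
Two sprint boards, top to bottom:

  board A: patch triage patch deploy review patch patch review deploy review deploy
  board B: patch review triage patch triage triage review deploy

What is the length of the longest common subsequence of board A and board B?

5

Pick patch (board A #1, board B #1), then triage (board A #2, board B #3), then patch (board A #3, board B #4), then review (board A #10, board B #7), then deploy (board A #11, board B #8); all 5 tasks appear in both, in order. dp[11][8] = 5 confirms this is the maximum.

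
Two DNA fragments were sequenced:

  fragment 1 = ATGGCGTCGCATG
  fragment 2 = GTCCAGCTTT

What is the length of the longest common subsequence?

6

Match T [2,2], C [5,3], C [8,4], G [9,6], C [10,7], T [12,10] — 6 bases in the same relative order in both. dp[13][10] = 6 confirms this is the maximum.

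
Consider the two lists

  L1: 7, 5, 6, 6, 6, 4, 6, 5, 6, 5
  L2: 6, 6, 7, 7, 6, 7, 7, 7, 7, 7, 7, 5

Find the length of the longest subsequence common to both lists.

4

Let dp[i][j] be the LCS length of the first i values of L1 and the first j values of L2. dp[i][j] = dp[i-1][j-1]+1 when the i-th and j-th values match, else max(dp[i-1][j], dp[i][j-1]).
    ·  6  6  7  7  6  7  7  7  7  7  7  5
 ·  0  0  0  0  0  0  0  0  0  0  0  0  0
 7  0  0  0  1  1  1  1  1  1  1  1  1  1
 5  0  0  0  1  1  1  1  1  1  1  1  1  2
 6  0  1  1  1  1  2  2  2  2  2  2  2  2
 6  0  1  2  2  2  2  2  2  2  2  2  2  2
 6  0  1  2  2  2  3  3  3  3  3  3  3  3
 4  0  1  2  2  2  3  3  3  3  3  3  3  3
 6  0  1  2  2  2  3  3  3  3  3  3  3  3
 5  0  1  2  2  2  3  3  3  3  3  3  3  4
 6  0  1  2  2  2  3  3  3  3  3  3  3  4
 5  0  1  2  2  2  3  3  3  3  3  3  3  4
dp[10][12] = 4. One LCS (by backtracking along matches): 6, 6, 6, 5.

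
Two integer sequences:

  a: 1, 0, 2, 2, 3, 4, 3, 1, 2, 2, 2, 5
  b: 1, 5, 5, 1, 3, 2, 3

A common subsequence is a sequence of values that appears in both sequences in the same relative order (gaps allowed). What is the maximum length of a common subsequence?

Taking 1 [1,4]; then 2 [4,6]; then 3 [7,7] gives a common subsequence of length 3, and the DP table's final entry dp[12][7] is also 3, so no common subsequence is longer.

3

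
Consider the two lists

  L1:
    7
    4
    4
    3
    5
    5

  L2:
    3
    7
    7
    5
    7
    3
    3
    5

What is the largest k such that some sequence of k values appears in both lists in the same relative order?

3

Let dp[i][j] be the LCS length of the first i values of L1 and the first j values of L2. dp[i][j] = dp[i-1][j-1]+1 when the i-th and j-th values match, else max(dp[i-1][j], dp[i][j-1]).
    ·  3  7  7  5  7  3  3  5
 ·  0  0  0  0  0  0  0  0  0
 7  0  0  1  1  1  1  1  1  1
 4  0  0  1  1  1  1  1  1  1
 4  0  0  1  1  1  1  1  1  1
 3  0  1  1  1  1  1  2  2  2
 5  0  1  1  1  2  2  2  2  3
 5  0  1  1  1  2  2  2  2  3
dp[6][8] = 3. One LCS (by backtracking along matches): 7, 3, 5.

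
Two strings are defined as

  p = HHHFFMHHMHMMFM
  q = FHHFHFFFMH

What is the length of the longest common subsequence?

7

Let dp[i][j] be the LCS length of the first i characters of p and the first j characters of q. dp[i][j] = dp[i-1][j-1]+1 when the i-th and j-th characters match, else max(dp[i-1][j], dp[i][j-1]).
    ·  F  H  H  F  H  F  F  F  M  H
 ·  0  0  0  0  0  0  0  0  0  0  0
 H  0  0  1  1  1  1  1  1  1  1  1
 H  0  0  1  2  2  2  2  2  2  2  2
 H  0  0  1  2  2  3  3  3  3  3  3
 F  0  1  1  2  3  3  4  4  4  4  4
 F  0  1  1  2  3  3  4  5  5  5  5
 M  0  1  1  2  3  3  4  5  5  6  6
 H  0  1  2  2  3  4  4  5  5  6  7
 H  0  1  2  3  3  4  4  5  5  6  7
 M  0  1  2  3  3  4  4  5  5  6  7
 H  0  1  2  3  3  4  4  5  5  6  7
 M  0  1  2  3  3  4  4  5  5  6  7
 M  0  1  2  3  3  4  4  5  5  6  7
 F  0  1  2  3  4  4  5  5  6  6  7
 M  0  1  2  3  4  4  5  5  6  7  7
dp[14][10] = 7. One LCS (by backtracking along matches): HHHFFMH.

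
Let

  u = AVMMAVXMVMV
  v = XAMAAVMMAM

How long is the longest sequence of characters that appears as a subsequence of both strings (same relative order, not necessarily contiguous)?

6

Match A at u[1]=v[5]; then V at u[2]=v[6]; then M at u[3]=v[7]; then M at u[4]=v[8]; then A at u[5]=v[9]; then M at u[10]=v[10] — 6 characters in the same relative order in both. The LCS DP gives dp[11][10] = 6, so this is optimal.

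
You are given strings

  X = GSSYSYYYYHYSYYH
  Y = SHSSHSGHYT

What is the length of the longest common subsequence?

6

Let dp[i][j] be the LCS length of the first i characters of X and the first j characters of Y. dp[i][j] = dp[i-1][j-1]+1 when the i-th and j-th characters match, else max(dp[i-1][j], dp[i][j-1]).
    ·  S  H  S  S  H  S  G  H  Y  T
 ·  0  0  0  0  0  0  0  0  0  0  0
 G  0  0  0  0  0  0  0  1  1  1  1
 S  0  1  1  1  1  1  1  1  1  1  1
 S  0  1  1  2  2  2  2  2  2  2  2
 Y  0  1  1  2  2  2  2  2  2  3  3
 S  0  1  1  2  3  3  3  3  3  3  3
 Y  0  1  1  2  3  3  3  3  3  4  4
 Y  0  1  1  2  3  3  3  3  3  4  4
 Y  0  1  1  2  3  3  3  3  3  4  4
 Y  0  1  1  2  3  3  3  3  3  4  4
 H  0  1  2  2  3  4  4  4  4  4  4
 Y  0  1  2  2  3  4  4  4  4  5  5
 S  0  1  2  3  3  4  5  5  5  5  5
 Y  0  1  2  3  3  4  5  5  5  6  6
 Y  0  1  2  3  3  4  5  5  5  6  6
 H  0  1  2  3  3  4  5  5  6  6  6
dp[15][10] = 6. One LCS (by backtracking along matches): SSSHSY.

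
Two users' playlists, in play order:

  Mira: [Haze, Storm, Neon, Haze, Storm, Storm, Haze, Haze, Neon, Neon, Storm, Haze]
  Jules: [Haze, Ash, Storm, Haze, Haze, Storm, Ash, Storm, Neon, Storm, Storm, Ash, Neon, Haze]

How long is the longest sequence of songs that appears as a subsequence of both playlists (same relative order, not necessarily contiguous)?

Match Haze [1,1], Storm [2,3], Haze [4,5], Storm [5,6], Storm [6,8], Neon [9,9], Neon [10,13], Haze [12,14] — 8 songs in the same relative order in both. The LCS DP gives dp[12][14] = 8, so this is optimal.

8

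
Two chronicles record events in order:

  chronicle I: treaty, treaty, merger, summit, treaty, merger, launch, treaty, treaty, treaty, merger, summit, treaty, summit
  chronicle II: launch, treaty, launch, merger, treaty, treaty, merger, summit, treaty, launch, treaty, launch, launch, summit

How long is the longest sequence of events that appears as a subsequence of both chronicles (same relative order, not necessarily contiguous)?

8

One common subsequence of length 8: treaty [1,5], then treaty [2,6], then merger [3,7], then summit [4,8], then treaty [5,9], then launch [7,10], then treaty [8,11], then summit [14,14]. dp[14][14] = 8 confirms this is the maximum.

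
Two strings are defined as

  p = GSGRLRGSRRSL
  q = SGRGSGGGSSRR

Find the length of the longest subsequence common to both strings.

7

Let dp[i][j] be the LCS length of the first i characters of p and the first j characters of q. dp[i][j] = dp[i-1][j-1]+1 when the i-th and j-th characters match, else max(dp[i-1][j], dp[i][j-1]).
    ·  S  G  R  G  S  G  G  G  S  S  R  R
 ·  0  0  0  0  0  0  0  0  0  0  0  0  0
 G  0  0  1  1  1  1  1  1  1  1  1  1  1
 S  0  1  1  1  1  2  2  2  2  2  2  2  2
 G  0  1  2  2  2  2  3  3  3  3  3  3  3
 R  0  1  2  3  3  3  3  3  3  3  3  4  4
 L  0  1  2  3  3  3  3  3  3  3  3  4  4
 R  0  1  2  3  3  3  3  3  3  3  3  4  5
 G  0  1  2  3  4  4  4  4  4  4  4  4  5
 S  0  1  2  3  4  5  5  5  5  5  5  5  5
 R  0  1  2  3  4  5  5  5  5  5  5  6  6
 R  0  1  2  3  4  5  5  5  5  5  5  6  7
 S  0  1  2  3  4  5  5  5  5  6  6  6  7
 L  0  1  2  3  4  5  5  5  5  6  6  6  7
dp[12][12] = 7. One LCS (by backtracking along matches): GSGGSRR.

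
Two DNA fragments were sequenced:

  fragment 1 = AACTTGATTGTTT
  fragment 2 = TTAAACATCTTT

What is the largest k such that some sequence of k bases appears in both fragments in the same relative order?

One common subsequence of length 8: A at fragment 1[1]=fragment 2[4]; then A at fragment 1[2]=fragment 2[5]; then C at fragment 1[3]=fragment 2[6]; then A at fragment 1[7]=fragment 2[7]; then T at fragment 1[8]=fragment 2[8]; then T at fragment 1[11]=fragment 2[10]; then T at fragment 1[12]=fragment 2[11]; then T at fragment 1[13]=fragment 2[12]. The LCS DP gives dp[13][12] = 8, so this is optimal.

8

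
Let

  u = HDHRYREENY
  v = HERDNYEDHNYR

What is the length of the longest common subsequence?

6

Pick H (u #1, v #1), then D (u #2, v #4), then Y (u #5, v #6), then E (u #7, v #7), then N (u #9, v #10), then Y (u #10, v #11); all 6 characters appear in both, in order. The LCS DP gives dp[10][12] = 6, so this is optimal.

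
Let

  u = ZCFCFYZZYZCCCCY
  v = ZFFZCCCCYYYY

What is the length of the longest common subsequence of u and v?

Match Z at u[1]=v[1] → F at u[3]=v[2] → F at u[5]=v[3] → Z at u[10]=v[4] → C at u[11]=v[5] → C at u[12]=v[6] → C at u[13]=v[7] → C at u[14]=v[8] → Y at u[15]=v[12] — 9 characters in the same relative order in both. dp[15][12] = 9 confirms this is the maximum.

9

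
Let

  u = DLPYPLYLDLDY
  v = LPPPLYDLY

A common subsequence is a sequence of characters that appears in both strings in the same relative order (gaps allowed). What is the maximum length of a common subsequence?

Let dp[i][j] be the LCS length of the first i characters of u and the first j characters of v. dp[i][j] = dp[i-1][j-1]+1 when the i-th and j-th characters match, else max(dp[i-1][j], dp[i][j-1]).
    ·  L  P  P  P  L  Y  D  L  Y
 ·  0  0  0  0  0  0  0  0  0  0
 D  0  0  0  0  0  0  0  1  1  1
 L  0  1  1  1  1  1  1  1  2  2
 P  0  1  2  2  2  2  2  2  2  2
 Y  0  1  2  2  2  2  3  3  3  3
 P  0  1  2  3  3  3  3  3  3  3
 L  0  1  2  3  3  4  4  4  4  4
 Y  0  1  2  3  3  4  5  5  5  5
 L  0  1  2  3  3  4  5  5  6  6
 D  0  1  2  3  3  4  5  6  6  6
 L  0  1  2  3  3  4  5  6  7  7
 D  0  1  2  3  3  4  5  6  7  7
 Y  0  1  2  3  3  4  5  6  7  8
dp[12][9] = 8. One LCS (by backtracking along matches): LPPLYDLY.

8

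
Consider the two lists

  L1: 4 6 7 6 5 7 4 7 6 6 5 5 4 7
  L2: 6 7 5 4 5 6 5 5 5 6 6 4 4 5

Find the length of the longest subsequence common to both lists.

Taking 6 at L1[2]=L2[1], then 7 at L1[3]=L2[2], then 5 at L1[5]=L2[3], then 4 at L1[7]=L2[4], then 6 at L1[9]=L2[6], then 5 at L1[11]=L2[8], then 5 at L1[12]=L2[9], then 4 at L1[13]=L2[13] gives a common subsequence of length 8. Since dp[14][14] = 8, nothing longer is possible.

8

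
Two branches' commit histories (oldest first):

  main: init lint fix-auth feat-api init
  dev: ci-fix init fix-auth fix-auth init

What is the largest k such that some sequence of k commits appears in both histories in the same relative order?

3

Taking init at main[1]=dev[2] → fix-auth at main[3]=dev[4] → init at main[5]=dev[5] gives a common subsequence of length 3. The LCS DP gives dp[5][5] = 3, so this is optimal.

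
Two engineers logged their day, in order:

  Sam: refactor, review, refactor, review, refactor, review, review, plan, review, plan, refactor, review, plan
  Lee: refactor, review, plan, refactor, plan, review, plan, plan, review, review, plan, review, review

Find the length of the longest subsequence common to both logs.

Match refactor at Sam[1]=Lee[1], review at Sam[2]=Lee[2], refactor at Sam[3]=Lee[4], review at Sam[4]=Lee[6], review at Sam[6]=Lee[9], review at Sam[7]=Lee[10], plan at Sam[8]=Lee[11], review at Sam[9]=Lee[12], review at Sam[12]=Lee[13] — 9 tasks in the same relative order in both. dp[13][13] = 9 confirms this is the maximum.

9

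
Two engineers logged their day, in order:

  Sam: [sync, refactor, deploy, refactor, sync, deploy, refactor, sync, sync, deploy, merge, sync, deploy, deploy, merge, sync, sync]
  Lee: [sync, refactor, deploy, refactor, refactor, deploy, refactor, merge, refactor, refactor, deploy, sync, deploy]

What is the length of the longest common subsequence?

9

Match sync at Sam[1]=Lee[1] → refactor at Sam[2]=Lee[2] → deploy at Sam[3]=Lee[3] → refactor at Sam[4]=Lee[5] → deploy at Sam[6]=Lee[6] → refactor at Sam[7]=Lee[10] → deploy at Sam[10]=Lee[11] → sync at Sam[12]=Lee[12] → deploy at Sam[14]=Lee[13] — 9 tasks in the same relative order in both. Since dp[17][13] = 9, nothing longer is possible.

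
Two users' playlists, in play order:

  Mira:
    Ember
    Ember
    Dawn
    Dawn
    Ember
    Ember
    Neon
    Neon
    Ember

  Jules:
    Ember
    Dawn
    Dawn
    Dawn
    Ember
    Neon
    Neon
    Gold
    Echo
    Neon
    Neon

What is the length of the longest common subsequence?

One common subsequence of length 6: Ember [1,1] → Dawn [3,3] → Dawn [4,4] → Ember [5,5] → Neon [7,10] → Neon [8,11], and the DP table's final entry dp[9][11] is also 6, so no common subsequence is longer.

6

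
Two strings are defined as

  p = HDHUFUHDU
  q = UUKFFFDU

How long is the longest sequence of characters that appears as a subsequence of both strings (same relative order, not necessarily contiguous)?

4

Taking U at p[4]=q[2], then F at p[5]=q[6], then D at p[8]=q[7], then U at p[9]=q[8] gives a common subsequence of length 4. The LCS DP gives dp[9][8] = 4, so this is optimal.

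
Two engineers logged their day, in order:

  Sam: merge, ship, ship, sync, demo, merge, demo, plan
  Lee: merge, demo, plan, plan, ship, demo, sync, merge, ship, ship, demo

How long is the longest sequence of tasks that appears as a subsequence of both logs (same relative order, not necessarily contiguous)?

One common subsequence of length 5: merge (Sam #1, Lee #1) → ship (Sam #2, Lee #5) → sync (Sam #4, Lee #7) → merge (Sam #6, Lee #8) → demo (Sam #7, Lee #11). The LCS DP gives dp[8][11] = 5, so this is optimal.

5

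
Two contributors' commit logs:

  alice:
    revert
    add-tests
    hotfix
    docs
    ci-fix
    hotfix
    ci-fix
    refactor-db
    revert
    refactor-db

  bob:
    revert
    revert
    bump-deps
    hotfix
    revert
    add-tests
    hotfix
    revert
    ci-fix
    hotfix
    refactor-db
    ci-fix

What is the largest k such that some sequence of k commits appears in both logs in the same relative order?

6

Taking revert (alice #1, bob #5) → add-tests (alice #2, bob #6) → hotfix (alice #3, bob #7) → ci-fix (alice #5, bob #9) → hotfix (alice #6, bob #10) → ci-fix (alice #7, bob #12) gives a common subsequence of length 6, and the DP table's final entry dp[10][12] is also 6, so no common subsequence is longer.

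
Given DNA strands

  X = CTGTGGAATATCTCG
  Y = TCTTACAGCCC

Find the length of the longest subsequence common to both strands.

7

Pick C [1,2], then T [2,3], then T [4,4], then A [7,5], then A [8,7], then C [12,10], then C [14,11]; all 7 bases appear in both, in order, and the DP table's final entry dp[15][11] is also 7, so no common subsequence is longer.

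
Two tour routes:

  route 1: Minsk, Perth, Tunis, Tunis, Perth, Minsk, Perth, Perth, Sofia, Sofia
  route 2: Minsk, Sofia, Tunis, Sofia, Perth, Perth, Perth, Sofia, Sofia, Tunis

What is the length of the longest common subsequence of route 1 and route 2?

7

One common subsequence of length 7: Minsk at route 1[1]=route 2[1], then Tunis at route 1[3]=route 2[3], then Perth at route 1[5]=route 2[5], then Perth at route 1[7]=route 2[6], then Perth at route 1[8]=route 2[7], then Sofia at route 1[9]=route 2[8], then Sofia at route 1[10]=route 2[9], and the DP table's final entry dp[10][10] is also 7, so no common subsequence is longer.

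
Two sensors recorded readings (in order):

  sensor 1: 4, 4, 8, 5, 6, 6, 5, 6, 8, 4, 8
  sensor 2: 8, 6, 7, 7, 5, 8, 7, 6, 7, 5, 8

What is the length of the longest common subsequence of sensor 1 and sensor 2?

5

Let dp[i][j] be the LCS length of the first i values of sensor 1 and the first j values of sensor 2. dp[i][j] = dp[i-1][j-1]+1 when the i-th and j-th values match, else max(dp[i-1][j], dp[i][j-1]).
    ·  8  6  7  7  5  8  7  6  7  5  8
 ·  0  0  0  0  0  0  0  0  0  0  0  0
 4  0  0  0  0  0  0  0  0  0  0  0  0
 4  0  0  0  0  0  0  0  0  0  0  0  0
 8  0  1  1  1  1  1  1  1  1  1  1  1
 5  0  1  1  1  1  2  2  2  2  2  2  2
 6  0  1  2  2  2  2  2  2  3  3  3  3
 6  0  1  2  2  2  2  2  2  3  3  3  3
 5  0  1  2  2  2  3  3  3  3  3  4  4
 6  0  1  2  2  2  3  3  3  4  4  4  4
 8  0  1  2  2  2  3  4  4  4  4  4  5
 4  0  1  2  2  2  3  4  4  4  4  4  5
 8  0  1  2  2  2  3  4  4  4  4  4  5
dp[11][11] = 5. One LCS (by backtracking along matches): 8, 5, 6, 5, 8.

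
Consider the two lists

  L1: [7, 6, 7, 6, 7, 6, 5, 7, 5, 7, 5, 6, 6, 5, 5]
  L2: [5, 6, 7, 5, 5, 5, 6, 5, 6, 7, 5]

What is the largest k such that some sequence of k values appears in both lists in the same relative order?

8

One common subsequence of length 8: 6 (L1 #4, L2 #2), 7 (L1 #5, L2 #3), 5 (L1 #7, L2 #4), 5 (L1 #9, L2 #5), 5 (L1 #11, L2 #6), 6 (L1 #12, L2 #7), 6 (L1 #13, L2 #9), 5 (L1 #15, L2 #11), and the DP table's final entry dp[15][11] is also 8, so no common subsequence is longer.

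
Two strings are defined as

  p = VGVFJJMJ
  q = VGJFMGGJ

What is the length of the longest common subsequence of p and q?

5

Let dp[i][j] be the LCS length of the first i characters of p and the first j characters of q. dp[i][j] = dp[i-1][j-1]+1 when the i-th and j-th characters match, else max(dp[i-1][j], dp[i][j-1]).
    ·  V  G  J  F  M  G  G  J
 ·  0  0  0  0  0  0  0  0  0
 V  0  1  1  1  1  1  1  1  1
 G  0  1  2  2  2  2  2  2  2
 V  0  1  2  2  2  2  2  2  2
 F  0  1  2  2  3  3  3  3  3
 J  0  1  2  3  3  3  3  3  4
 J  0  1  2  3  3  3  3  3  4
 M  0  1  2  3  3  4  4  4  4
 J  0  1  2  3  3  4  4  4  5
dp[8][8] = 5. One LCS (by backtracking along matches): VGFMJ.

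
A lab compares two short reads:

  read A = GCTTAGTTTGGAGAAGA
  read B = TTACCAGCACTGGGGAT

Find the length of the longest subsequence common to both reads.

10

Taking T (read A #3, read B #1) → T (read A #4, read B #2) → A (read A #5, read B #6) → G (read A #6, read B #7) → T (read A #9, read B #11) → G (read A #10, read B #12) → G (read A #11, read B #13) → G (read A #13, read B #14) → G (read A #16, read B #15) → A (read A #17, read B #16) gives a common subsequence of length 10. The LCS DP gives dp[17][17] = 10, so this is optimal.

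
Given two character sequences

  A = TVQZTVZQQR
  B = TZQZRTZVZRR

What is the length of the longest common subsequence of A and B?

7

Pick T at A[1]=B[1] → Q at A[3]=B[3] → Z at A[4]=B[4] → T at A[5]=B[6] → V at A[6]=B[8] → Z at A[7]=B[9] → R at A[10]=B[11]; all 7 characters appear in both, in order. The LCS DP gives dp[10][11] = 7, so this is optimal.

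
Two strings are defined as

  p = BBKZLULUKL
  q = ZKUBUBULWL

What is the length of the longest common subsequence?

5

Let dp[i][j] be the LCS length of the first i characters of p and the first j characters of q. dp[i][j] = dp[i-1][j-1]+1 when the i-th and j-th characters match, else max(dp[i-1][j], dp[i][j-1]).
    ·  Z  K  U  B  U  B  U  L  W  L
 ·  0  0  0  0  0  0  0  0  0  0  0
 B  0  0  0  0  1  1  1  1  1  1  1
 B  0  0  0  0  1  1  2  2  2  2  2
 K  0  0  1  1  1  1  2  2  2  2  2
 Z  0  1  1  1  1  1  2  2  2  2  2
 L  0  1  1  1  1  1  2  2  3  3  3
 U  0  1  1  2  2  2  2  3  3  3  3
 L  0  1  1  2  2  2  2  3  4  4  4
 U  0  1  1  2  2  3  3  3  4  4  4
 K  0  1  2  2  2  3  3  3  4  4  4
 L  0  1  2  2  2  3  3  3  4  4  5
dp[10][10] = 5. One LCS (by backtracking along matches): BBULL.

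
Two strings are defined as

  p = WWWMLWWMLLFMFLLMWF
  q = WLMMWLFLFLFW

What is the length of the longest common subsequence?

8

Match W (p #1, q #1) → M (p #4, q #4) → W (p #7, q #5) → L (p #9, q #6) → L (p #10, q #8) → F (p #11, q #9) → F (p #13, q #11) → W (p #17, q #12) — 8 characters in the same relative order in both. The LCS DP gives dp[18][12] = 8, so this is optimal.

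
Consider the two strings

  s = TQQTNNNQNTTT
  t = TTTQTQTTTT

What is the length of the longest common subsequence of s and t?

Let dp[i][j] be the LCS length of the first i characters of s and the first j characters of t. dp[i][j] = dp[i-1][j-1]+1 when the i-th and j-th characters match, else max(dp[i-1][j], dp[i][j-1]).
    ·  T  T  T  Q  T  Q  T  T  T  T
 ·  0  0  0  0  0  0  0  0  0  0  0
 T  0  1  1  1  1  1  1  1  1  1  1
 Q  0  1  1  1  2  2  2  2  2  2  2
 Q  0  1  1  1  2  2  3  3  3  3  3
 T  0  1  2  2  2  3  3  4  4  4  4
 N  0  1  2  2  2  3  3  4  4  4  4
 N  0  1  2  2  2  3  3  4  4  4  4
 N  0  1  2  2  2  3  3  4  4  4  4
 Q  0  1  2  2  3  3  4  4  4  4  4
 N  0  1  2  2  3  3  4  4  4  4  4
 T  0  1  2  3  3  4  4  5  5  5  5
 T  0  1  2  3  3  4  4  5  6  6  6
 T  0  1  2  3  3  4  4  5  6  7  7
dp[12][10] = 7. One LCS (by backtracking along matches): TQQTTTT.

7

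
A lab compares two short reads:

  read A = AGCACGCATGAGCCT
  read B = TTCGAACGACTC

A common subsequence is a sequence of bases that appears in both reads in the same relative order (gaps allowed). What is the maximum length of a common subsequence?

7

Match A [1,5] → A [4,6] → C [5,7] → G [6,8] → C [7,10] → T [9,11] → C [14,12] — 7 bases in the same relative order in both. The LCS DP gives dp[15][12] = 7, so this is optimal.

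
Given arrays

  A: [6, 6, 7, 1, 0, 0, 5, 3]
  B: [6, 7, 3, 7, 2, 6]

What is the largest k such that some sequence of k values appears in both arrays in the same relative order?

Taking 6 (A #2, B #1); then 7 (A #3, B #2); then 3 (A #8, B #3) gives a common subsequence of length 3. The LCS DP gives dp[8][6] = 3, so this is optimal.

3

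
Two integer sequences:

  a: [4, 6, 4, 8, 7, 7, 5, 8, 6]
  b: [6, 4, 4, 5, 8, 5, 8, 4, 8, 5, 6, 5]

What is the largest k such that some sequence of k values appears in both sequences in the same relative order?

6

Let dp[i][j] be the LCS length of the first i values of a and the first j values of b. dp[i][j] = dp[i-1][j-1]+1 when the i-th and j-th values match, else max(dp[i-1][j], dp[i][j-1]).
    ·  6  4  4  5  8  5  8  4  8  5  6  5
 ·  0  0  0  0  0  0  0  0  0  0  0  0  0
 4  0  0  1  1  1  1  1  1  1  1  1  1  1
 6  0  1  1  1  1  1  1  1  1  1  1  2  2
 4  0  1  2  2  2  2  2  2  2  2  2  2  2
 8  0  1  2  2  2  3  3  3  3  3  3  3  3
 7  0  1  2  2  2  3  3  3  3  3  3  3  3
 7  0  1  2  2  2  3  3  3  3  3  3  3  3
 5  0  1  2  2  3  3  4  4  4  4  4  4  4
 8  0  1  2  2  3  4  4  5  5  5  5  5  5
 6  0  1  2  2  3  4  4  5  5  5  5  6  6
dp[9][12] = 6. One LCS (by backtracking along matches): 4, 4, 8, 5, 8, 6.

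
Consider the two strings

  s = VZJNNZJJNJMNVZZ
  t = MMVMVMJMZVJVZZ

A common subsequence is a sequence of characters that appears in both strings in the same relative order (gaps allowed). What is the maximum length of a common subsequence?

7

One common subsequence of length 7: V (s #1, t #5), J (s #3, t #7), Z (s #6, t #9), J (s #10, t #11), V (s #13, t #12), Z (s #14, t #13), Z (s #15, t #14). Since dp[15][14] = 7, nothing longer is possible.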